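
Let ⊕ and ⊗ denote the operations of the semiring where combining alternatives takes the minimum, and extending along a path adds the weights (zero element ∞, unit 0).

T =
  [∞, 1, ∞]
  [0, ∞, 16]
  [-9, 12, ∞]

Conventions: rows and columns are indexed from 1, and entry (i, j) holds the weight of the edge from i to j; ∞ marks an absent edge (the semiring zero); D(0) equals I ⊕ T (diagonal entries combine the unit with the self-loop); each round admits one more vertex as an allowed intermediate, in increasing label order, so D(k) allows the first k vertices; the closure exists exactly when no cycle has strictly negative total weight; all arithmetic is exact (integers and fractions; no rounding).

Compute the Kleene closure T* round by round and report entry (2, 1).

D(0):
  [0, 1, ∞]
  [0, 0, 16]
  [-9, 12, 0]
D(1):
  [0, 1, ∞]
  [0, 0, 16]
  [-9, -8, 0]
D(2):
  [0, 1, 17]
  [0, 0, 16]
  [-9, -8, 0]
D(3):
  [0, 1, 17]
  [0, 0, 16]
  [-9, -8, 0]
Answer: T*[2][1] = 0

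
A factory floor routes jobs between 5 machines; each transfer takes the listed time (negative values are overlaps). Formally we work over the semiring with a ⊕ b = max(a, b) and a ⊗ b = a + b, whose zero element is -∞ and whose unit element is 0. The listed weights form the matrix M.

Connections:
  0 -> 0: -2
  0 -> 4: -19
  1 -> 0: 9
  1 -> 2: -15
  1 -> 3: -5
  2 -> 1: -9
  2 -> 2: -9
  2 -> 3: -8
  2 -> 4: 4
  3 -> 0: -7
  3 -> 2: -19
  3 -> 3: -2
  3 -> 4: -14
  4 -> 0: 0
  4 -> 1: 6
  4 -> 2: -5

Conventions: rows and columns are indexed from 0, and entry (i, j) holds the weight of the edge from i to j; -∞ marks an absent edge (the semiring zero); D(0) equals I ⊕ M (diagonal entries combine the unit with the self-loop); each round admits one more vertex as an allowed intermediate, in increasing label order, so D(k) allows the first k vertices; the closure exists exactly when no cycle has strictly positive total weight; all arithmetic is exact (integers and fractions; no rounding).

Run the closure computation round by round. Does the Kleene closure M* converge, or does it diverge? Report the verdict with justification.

D(0):
  [0, -∞, -∞, -∞, -19]
  [9, 0, -15, -5, -∞]
  [-∞, -9, 0, -8, 4]
  [-7, -∞, -19, 0, -14]
  [0, 6, -5, -∞, 0]
D(1):
  [0, -∞, -∞, -∞, -19]
  [9, 0, -15, -5, -10]
  [-∞, -9, 0, -8, 4]
  [-7, -∞, -19, 0, -14]
  [0, 6, -5, -∞, 0]
D(2):
  [0, -∞, -∞, -∞, -19]
  [9, 0, -15, -5, -10]
  [0, -9, 0, -8, 4]
  [-7, -∞, -19, 0, -14]
  [15, 6, -5, 1, 0]
D(3):
  [0, -∞, -∞, -∞, -19]
  [9, 0, -15, -5, -10]
  [0, -9, 0, -8, 4]
  [-7, -28, -19, 0, -14]
  [15, 6, -5, 1, 0]
D(4):
  [0, -∞, -∞, -∞, -19]
  [9, 0, -15, -5, -10]
  [0, -9, 0, -8, 4]
  [-7, -28, -19, 0, -14]
  [15, 6, -5, 1, 0]
D(5):
  [0, -13, -24, -18, -19]
  [9, 0, -15, -5, -10]
  [19, 10, 0, 5, 4]
  [1, -8, -19, 0, -14]
  [15, 6, -5, 1, 0]
Key observation: every diagonal entry stays at the unit through all rounds, so no improving cycle exists.
Answer: CONVERGES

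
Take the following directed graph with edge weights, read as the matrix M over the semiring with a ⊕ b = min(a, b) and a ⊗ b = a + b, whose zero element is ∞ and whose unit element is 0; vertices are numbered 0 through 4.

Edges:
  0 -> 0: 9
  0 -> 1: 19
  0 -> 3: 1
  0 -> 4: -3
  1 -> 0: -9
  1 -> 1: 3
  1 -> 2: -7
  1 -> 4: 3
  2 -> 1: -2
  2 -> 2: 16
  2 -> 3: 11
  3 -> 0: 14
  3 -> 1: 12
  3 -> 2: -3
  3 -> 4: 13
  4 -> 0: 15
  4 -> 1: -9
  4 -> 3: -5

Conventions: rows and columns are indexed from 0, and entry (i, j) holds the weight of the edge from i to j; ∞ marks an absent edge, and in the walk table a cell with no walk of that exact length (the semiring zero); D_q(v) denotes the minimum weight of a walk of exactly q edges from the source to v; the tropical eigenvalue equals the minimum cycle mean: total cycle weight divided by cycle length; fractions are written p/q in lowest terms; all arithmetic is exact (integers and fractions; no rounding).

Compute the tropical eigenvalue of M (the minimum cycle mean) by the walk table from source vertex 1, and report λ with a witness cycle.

q=0: [∞, 0, ∞, ∞, ∞]
q=1: [-9, 3, -7, ∞, 3]
q=2: [-6, -9, -4, -8, -12]
q=3: [-18, -21, -16, -17, -9]
q=4: [-30, -18, -28, -17, -21]
q=5: [-27, -30, -25, -29, -33]
Optimal cycle mean attained by: cycle 0->4->1->0, total (-3) + (-9) + (-9), length 3.
Answer: λ = -7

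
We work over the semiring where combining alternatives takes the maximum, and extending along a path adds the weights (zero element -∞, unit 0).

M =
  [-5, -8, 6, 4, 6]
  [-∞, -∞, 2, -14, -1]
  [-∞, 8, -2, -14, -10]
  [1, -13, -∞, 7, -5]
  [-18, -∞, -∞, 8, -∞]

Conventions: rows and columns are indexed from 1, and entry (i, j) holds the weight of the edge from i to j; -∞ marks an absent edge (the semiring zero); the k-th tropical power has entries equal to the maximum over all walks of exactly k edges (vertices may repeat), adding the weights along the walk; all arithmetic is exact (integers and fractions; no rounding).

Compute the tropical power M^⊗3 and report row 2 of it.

M^⊗2:
  [5, 14, 4, 14, 1]
  [-13, 10, 0, 7, -8]
  [-13, 6, 10, -2, 7]
  [8, -6, 7, 14, 7]
  [9, -5, -12, 15, 3]
M^⊗3:
  [15, 12, 16, 21, 13]
  [8, 8, 12, 14, 9]
  [-1, 18, 8, 15, 5]
  [15, 15, 14, 21, 14]
  [16, 2, 15, 22, 15]
Answer: row 2 of M^⊗3 = [8, 8, 12, 14, 9]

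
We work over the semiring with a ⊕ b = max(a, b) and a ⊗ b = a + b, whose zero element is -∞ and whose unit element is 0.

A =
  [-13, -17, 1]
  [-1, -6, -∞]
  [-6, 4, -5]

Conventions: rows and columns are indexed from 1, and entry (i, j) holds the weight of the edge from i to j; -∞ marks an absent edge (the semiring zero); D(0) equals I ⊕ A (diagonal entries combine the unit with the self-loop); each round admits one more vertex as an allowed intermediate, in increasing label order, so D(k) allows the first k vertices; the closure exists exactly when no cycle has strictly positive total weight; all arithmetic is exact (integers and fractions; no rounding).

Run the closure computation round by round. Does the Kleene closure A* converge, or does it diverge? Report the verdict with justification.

D(0):
  [0, -17, 1]
  [-1, 0, -∞]
  [-6, 4, 0]
D(1):
  [0, -17, 1]
  [-1, 0, 0]
  [-6, 4, 0]
Detection: at round 2, diagonal entry (3, 3) turns strictly positive.
Key observation: the cycle 3->2->1->3 has total weight 4 + (-1) + 1, which is strictly positive.
Answer: DIVERGES — positive cycle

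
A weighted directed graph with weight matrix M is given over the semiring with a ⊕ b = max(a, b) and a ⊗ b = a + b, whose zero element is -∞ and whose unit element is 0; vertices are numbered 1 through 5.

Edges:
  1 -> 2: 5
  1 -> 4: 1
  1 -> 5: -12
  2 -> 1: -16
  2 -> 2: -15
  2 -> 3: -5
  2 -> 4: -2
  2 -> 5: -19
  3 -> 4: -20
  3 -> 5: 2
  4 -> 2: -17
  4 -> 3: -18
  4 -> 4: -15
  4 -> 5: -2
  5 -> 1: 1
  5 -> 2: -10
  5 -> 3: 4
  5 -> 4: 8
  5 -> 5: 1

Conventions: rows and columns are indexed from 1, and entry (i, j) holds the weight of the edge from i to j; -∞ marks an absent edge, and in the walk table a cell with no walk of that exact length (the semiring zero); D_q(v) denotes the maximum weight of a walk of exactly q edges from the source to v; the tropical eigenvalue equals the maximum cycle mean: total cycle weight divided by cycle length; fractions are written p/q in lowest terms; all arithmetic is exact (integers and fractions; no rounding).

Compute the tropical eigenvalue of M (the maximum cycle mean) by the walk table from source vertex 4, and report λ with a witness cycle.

q=0: [-∞, -∞, -∞, 0, -∞]
q=1: [-∞, -17, -18, -15, -2]
q=2: [-1, -12, 2, 6, -1]
q=3: [0, 4, 3, 7, 4]
q=4: [5, 5, 8, 12, 5]
q=5: [6, 10, 9, 13, 10]
Optimal cycle mean attained by: cycle 3->5->3, total 2 + 4, length 2.
Answer: λ = 3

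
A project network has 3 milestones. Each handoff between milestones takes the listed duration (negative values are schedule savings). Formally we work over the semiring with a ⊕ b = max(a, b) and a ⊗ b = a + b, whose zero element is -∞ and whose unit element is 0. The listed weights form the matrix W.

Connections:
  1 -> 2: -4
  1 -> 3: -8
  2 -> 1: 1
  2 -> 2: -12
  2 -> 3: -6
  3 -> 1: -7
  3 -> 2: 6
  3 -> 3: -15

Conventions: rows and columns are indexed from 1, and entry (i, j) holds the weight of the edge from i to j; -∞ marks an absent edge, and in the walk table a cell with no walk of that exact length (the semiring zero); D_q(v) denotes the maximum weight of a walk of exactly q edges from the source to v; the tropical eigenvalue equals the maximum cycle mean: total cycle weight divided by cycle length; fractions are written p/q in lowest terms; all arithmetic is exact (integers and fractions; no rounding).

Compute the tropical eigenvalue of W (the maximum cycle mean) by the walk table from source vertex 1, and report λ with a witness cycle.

q=0: [0, -∞, -∞]
q=1: [-∞, -4, -8]
q=2: [-3, -2, -10]
q=3: [-1, -4, -8]
Optimal cycle mean attained by: cycle 2->3->2, total (-6) + 6, length 2.
Answer: λ = 0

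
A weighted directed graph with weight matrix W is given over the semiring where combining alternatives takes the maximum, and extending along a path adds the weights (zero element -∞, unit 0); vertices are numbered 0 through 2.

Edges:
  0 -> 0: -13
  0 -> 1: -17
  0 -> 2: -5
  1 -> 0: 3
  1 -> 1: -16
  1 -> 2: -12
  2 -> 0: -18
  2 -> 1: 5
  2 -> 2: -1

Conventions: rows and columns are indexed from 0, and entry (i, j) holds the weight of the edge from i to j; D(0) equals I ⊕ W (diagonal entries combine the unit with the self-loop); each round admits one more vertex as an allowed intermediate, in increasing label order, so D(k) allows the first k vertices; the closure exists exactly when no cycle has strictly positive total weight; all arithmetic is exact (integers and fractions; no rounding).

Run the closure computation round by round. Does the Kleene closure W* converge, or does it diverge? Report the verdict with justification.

D(0):
  [0, -17, -5]
  [3, 0, -12]
  [-18, 5, 0]
D(1):
  [0, -17, -5]
  [3, 0, -2]
  [-18, 5, 0]
Detection: at round 2, diagonal entry (2, 2) turns strictly positive.
Key observation: the cycle 2->1->0->2 has total weight 5 + 3 + (-5), which is strictly positive.
Answer: DIVERGES — positive cycle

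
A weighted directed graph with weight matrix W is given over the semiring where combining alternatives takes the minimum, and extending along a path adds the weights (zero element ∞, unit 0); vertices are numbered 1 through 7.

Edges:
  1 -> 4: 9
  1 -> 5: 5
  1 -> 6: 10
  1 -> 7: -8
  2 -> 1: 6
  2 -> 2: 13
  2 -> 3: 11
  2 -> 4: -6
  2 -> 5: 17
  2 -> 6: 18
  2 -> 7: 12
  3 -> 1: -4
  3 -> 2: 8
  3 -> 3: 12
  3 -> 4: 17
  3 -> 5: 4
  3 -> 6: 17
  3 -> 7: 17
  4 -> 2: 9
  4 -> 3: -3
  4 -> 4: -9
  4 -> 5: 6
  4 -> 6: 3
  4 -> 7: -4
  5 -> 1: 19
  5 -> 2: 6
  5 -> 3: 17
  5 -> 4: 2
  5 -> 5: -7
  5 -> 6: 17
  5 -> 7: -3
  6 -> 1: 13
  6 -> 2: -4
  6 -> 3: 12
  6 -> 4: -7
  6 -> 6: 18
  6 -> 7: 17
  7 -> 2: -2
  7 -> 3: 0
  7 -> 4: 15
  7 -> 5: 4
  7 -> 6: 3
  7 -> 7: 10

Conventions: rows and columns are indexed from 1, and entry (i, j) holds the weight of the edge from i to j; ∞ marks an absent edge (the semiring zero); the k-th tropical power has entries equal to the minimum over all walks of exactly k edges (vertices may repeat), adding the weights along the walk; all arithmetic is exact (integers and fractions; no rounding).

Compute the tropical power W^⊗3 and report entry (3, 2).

W^⊗2:
  [23, -10, -8, 0, -4, -5, 2]
  [7, 3, -9, -15, 0, -3, -10]
  [8, 10, 14, 2, -3, 6, -12]
  [-7, -6, -12, -18, -3, -6, -13]
  [12, -5, -3, -7, -14, 0, -10]
  [2, 2, -10, -16, -1, -4, -11]
  [-4, -1, 9, -8, -3, 13, 1]
W^⊗3:
  [-12, -9, -3, -16, -11, 3, -7]
  [-13, -12, -18, -24, -9, -12, -19]
  [10, -14, -12, -7, -10, -9, -6]
  [-16, -15, -21, -27, -12, -15, -22]
  [-7, -12, -10, -16, -21, -7, -17]
  [-14, -13, -19, -25, -10, -13, -20]
  [5, -1, -11, -17, -10, -5, -12]
Key observation: the optimum is the walk 3->1->7->2, with weight (-4) + (-8) + (-2) = -14.
Optimal value attained by: walk 3->1->7->2.
Answer: (W^⊗3)[3][2] = -14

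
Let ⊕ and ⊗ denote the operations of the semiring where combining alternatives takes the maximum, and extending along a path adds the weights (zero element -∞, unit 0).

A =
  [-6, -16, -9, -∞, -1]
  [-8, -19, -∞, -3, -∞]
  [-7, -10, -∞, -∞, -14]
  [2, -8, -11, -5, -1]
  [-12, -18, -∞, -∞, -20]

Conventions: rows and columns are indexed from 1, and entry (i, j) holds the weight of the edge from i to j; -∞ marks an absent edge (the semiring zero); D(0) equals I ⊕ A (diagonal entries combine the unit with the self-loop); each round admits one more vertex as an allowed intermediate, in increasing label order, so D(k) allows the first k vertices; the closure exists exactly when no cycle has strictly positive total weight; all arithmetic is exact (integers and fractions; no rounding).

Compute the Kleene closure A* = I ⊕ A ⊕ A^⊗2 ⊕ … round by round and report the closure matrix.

D(0):
  [0, -16, -9, -∞, -1]
  [-8, 0, -∞, -3, -∞]
  [-7, -10, 0, -∞, -14]
  [2, -8, -11, 0, -1]
  [-12, -18, -∞, -∞, 0]
D(1):
  [0, -16, -9, -∞, -1]
  [-8, 0, -17, -3, -9]
  [-7, -10, 0, -∞, -8]
  [2, -8, -7, 0, 1]
  [-12, -18, -21, -∞, 0]
D(2):
  [0, -16, -9, -19, -1]
  [-8, 0, -17, -3, -9]
  [-7, -10, 0, -13, -8]
  [2, -8, -7, 0, 1]
  [-12, -18, -21, -21, 0]
D(3):
  [0, -16, -9, -19, -1]
  [-8, 0, -17, -3, -9]
  [-7, -10, 0, -13, -8]
  [2, -8, -7, 0, 1]
  [-12, -18, -21, -21, 0]
D(4):
  [0, -16, -9, -19, -1]
  [-1, 0, -10, -3, -2]
  [-7, -10, 0, -13, -8]
  [2, -8, -7, 0, 1]
  [-12, -18, -21, -21, 0]
D(5):
  [0, -16, -9, -19, -1]
  [-1, 0, -10, -3, -2]
  [-7, -10, 0, -13, -8]
  [2, -8, -7, 0, 1]
  [-12, -18, -21, -21, 0]
Answer: A* = [[0, -16, -9, -19, -1], [-1, 0, -10, -3, -2], [-7, -10, 0, -13, -8], [2, -8, -7, 0, 1], [-12, -18, -21, -21, 0]]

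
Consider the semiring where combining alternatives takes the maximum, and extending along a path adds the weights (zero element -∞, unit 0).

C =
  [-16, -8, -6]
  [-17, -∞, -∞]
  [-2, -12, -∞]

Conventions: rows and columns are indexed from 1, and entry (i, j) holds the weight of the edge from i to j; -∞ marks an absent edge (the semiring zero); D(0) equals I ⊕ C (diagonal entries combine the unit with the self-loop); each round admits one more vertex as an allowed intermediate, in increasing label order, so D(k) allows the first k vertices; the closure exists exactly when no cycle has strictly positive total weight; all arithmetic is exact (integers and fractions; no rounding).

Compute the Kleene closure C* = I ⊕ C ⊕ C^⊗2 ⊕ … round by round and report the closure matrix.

D(0):
  [0, -8, -6]
  [-17, 0, -∞]
  [-2, -12, 0]
D(1):
  [0, -8, -6]
  [-17, 0, -23]
  [-2, -10, 0]
D(2):
  [0, -8, -6]
  [-17, 0, -23]
  [-2, -10, 0]
D(3):
  [0, -8, -6]
  [-17, 0, -23]
  [-2, -10, 0]
Answer: C* = [[0, -8, -6], [-17, 0, -23], [-2, -10, 0]]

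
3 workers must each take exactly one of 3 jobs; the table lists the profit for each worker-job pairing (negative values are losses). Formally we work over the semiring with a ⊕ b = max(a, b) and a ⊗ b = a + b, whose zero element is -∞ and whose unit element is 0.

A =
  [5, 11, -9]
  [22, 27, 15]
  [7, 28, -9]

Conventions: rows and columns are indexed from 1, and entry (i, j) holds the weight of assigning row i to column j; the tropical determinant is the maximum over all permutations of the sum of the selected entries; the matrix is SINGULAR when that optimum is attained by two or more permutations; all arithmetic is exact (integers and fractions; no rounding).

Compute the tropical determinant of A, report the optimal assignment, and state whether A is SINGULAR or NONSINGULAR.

σ = (1, 2, 3): 5 + 27 + (-9) = 23
σ = (1, 3, 2): 5 + 15 + 28 = 48
σ = (2, 1, 3): 11 + 22 + (-9) = 24
σ = (2, 3, 1): 11 + 15 + 7 = 33
σ = (3, 1, 2): (-9) + 22 + 28 = 41
σ = (3, 2, 1): (-9) + 27 + 7 = 25
Optimal value attained by: σ = (1, 3, 2).
Answer: det⊕(A) = 48; verdict: NONSINGULAR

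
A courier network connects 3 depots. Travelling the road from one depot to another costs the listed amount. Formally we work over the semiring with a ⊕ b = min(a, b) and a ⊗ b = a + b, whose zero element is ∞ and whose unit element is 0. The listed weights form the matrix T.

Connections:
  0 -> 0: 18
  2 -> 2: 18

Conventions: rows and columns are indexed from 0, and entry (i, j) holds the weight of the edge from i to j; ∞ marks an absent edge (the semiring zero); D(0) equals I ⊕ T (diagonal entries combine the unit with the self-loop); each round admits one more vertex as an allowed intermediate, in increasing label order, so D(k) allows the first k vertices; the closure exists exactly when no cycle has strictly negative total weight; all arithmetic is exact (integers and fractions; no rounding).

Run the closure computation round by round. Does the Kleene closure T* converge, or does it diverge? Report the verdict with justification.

D(0):
  [0, ∞, ∞]
  [∞, 0, ∞]
  [∞, ∞, 0]
D(1):
  [0, ∞, ∞]
  [∞, 0, ∞]
  [∞, ∞, 0]
D(2):
  [0, ∞, ∞]
  [∞, 0, ∞]
  [∞, ∞, 0]
D(3):
  [0, ∞, ∞]
  [∞, 0, ∞]
  [∞, ∞, 0]
Key observation: every diagonal entry stays at the unit through all rounds, so no improving cycle exists.
Answer: CONVERGES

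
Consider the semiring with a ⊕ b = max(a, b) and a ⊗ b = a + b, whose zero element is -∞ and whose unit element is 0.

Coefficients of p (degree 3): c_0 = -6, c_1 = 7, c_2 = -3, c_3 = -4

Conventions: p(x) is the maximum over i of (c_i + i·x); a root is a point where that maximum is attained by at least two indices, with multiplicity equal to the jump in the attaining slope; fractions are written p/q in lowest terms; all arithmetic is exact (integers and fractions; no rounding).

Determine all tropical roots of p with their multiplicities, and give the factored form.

hull edge (i=0, c=-6) to (i=1, c=7): slope 13, span 1
hull edge (i=1, c=7) to (i=3, c=-4): slope -11/2, span 2
Factored form: p(x) = -4 ⊗ (x ⊕ (-13)) ⊗ (x ⊕ 11/2) ⊗ (x ⊕ 11/2)
Answer: roots = -13 (mult 1), 11/2 (mult 2)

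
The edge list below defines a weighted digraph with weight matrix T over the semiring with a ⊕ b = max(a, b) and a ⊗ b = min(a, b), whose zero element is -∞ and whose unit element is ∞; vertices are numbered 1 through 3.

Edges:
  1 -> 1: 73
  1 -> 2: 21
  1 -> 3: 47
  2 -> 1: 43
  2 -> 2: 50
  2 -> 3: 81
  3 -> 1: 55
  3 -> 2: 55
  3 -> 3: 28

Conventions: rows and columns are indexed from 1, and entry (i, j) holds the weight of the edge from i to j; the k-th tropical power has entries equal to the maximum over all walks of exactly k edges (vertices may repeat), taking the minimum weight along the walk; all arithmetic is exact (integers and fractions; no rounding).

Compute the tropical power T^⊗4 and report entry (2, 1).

T^⊗2:
  [73, 47, 47]
  [55, 55, 50]
  [55, 50, 55]
T^⊗3:
  [73, 47, 47]
  [55, 50, 55]
  [55, 55, 50]
T^⊗4:
  [73, 47, 47]
  [55, 55, 50]
  [55, 50, 55]
Key observation: the optimum is the walk 2->3->1->1->1, with weight 81 min 55 min 73 min 73 = 55.
Optimal value attained by: walk 2->3->1->1->1.
Answer: (T^⊗4)[2][1] = 55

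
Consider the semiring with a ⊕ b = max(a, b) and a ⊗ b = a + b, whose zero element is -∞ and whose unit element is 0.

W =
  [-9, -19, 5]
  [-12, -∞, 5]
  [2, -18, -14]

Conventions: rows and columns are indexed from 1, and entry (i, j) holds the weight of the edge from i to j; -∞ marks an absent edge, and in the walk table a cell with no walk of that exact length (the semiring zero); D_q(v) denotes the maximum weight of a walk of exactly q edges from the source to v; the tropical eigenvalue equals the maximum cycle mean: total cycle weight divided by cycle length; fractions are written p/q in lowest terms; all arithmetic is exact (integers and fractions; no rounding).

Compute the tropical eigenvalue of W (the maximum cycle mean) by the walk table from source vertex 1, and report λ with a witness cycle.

q=0: [0, -∞, -∞]
q=1: [-9, -19, 5]
q=2: [7, -13, -4]
q=3: [-2, -12, 12]
Optimal cycle mean attained by: cycle 1->3->1, total 5 + 2, length 2.
Answer: λ = 7/2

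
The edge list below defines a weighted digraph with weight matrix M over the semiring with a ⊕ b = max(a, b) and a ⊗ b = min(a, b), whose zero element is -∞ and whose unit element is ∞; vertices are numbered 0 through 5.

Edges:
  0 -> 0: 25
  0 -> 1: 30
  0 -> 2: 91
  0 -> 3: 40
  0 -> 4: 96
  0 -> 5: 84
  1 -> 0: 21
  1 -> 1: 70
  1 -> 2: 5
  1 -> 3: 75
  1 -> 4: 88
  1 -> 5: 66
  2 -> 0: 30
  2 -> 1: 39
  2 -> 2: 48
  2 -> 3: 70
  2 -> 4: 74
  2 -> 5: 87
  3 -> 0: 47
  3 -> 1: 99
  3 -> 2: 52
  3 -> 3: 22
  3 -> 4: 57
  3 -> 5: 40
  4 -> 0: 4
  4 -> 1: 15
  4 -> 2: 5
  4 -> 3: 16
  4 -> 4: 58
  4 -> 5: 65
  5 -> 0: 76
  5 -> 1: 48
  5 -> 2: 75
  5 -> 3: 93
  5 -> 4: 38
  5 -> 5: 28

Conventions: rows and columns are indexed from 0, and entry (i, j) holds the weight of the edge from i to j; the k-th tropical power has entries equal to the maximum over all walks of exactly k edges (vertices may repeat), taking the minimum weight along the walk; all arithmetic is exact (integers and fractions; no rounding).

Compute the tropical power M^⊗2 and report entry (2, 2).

M^⊗2:
  [76, 48, 75, 84, 74, 87]
  [66, 75, 66, 70, 70, 66]
  [76, 70, 75, 87, 58, 65]
  [40, 70, 48, 75, 88, 66]
  [65, 48, 65, 65, 58, 58]
  [47, 93, 76, 70, 76, 76]
Key observation: the optimum is the walk 2->5->2, with weight 87 min 75 = 75.
Optimal value attained by: walk 2->5->2.
Answer: (M^⊗2)[2][2] = 75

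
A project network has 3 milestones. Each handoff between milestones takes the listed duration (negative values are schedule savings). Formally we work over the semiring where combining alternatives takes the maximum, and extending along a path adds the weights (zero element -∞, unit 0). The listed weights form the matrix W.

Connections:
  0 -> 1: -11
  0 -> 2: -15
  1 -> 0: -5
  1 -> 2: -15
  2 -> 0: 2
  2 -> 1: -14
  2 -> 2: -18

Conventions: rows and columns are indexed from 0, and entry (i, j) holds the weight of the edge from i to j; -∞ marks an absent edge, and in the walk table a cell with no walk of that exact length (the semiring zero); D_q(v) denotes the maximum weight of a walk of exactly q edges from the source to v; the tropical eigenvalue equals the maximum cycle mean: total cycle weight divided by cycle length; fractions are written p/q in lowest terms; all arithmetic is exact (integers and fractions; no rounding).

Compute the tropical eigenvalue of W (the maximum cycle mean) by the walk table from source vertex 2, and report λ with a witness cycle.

q=0: [-∞, -∞, 0]
q=1: [2, -14, -18]
q=2: [-16, -9, -13]
q=3: [-11, -27, -24]
Optimal cycle mean attained by: cycle 0->2->0, total (-15) + 2, length 2.
Answer: λ = -13/2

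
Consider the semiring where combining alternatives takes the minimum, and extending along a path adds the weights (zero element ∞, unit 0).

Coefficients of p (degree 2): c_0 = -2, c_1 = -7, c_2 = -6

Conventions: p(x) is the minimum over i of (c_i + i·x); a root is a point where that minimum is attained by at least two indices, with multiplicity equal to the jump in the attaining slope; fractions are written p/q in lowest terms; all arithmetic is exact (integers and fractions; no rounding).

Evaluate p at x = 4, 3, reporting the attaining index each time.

p(4) = min(-2+0·4=-2, -7+1·4=-3, -6+2·4=2) = -3 (attained by i=1)
p(3) = min(-2+0·3=-2, -7+1·3=-4, -6+2·3=0) = -4 (attained by i=1)
Answer: p(4) = -3; p(3) = -4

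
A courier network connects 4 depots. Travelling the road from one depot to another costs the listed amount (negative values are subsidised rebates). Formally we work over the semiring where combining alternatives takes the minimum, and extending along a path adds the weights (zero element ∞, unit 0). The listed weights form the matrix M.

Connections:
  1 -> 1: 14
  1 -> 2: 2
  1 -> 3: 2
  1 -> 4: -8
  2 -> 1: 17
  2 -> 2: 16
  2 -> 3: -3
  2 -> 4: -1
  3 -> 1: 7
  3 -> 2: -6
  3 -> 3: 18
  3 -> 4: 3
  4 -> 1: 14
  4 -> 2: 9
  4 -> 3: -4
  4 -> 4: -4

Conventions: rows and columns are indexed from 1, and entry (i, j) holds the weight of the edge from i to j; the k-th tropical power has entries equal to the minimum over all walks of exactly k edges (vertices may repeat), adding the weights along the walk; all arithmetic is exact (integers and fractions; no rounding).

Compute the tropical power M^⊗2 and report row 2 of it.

M^⊗2:
  [6, -4, -12, -12]
  [4, -9, -5, -5]
  [11, 9, -9, -7]
  [3, -10, -8, -8]
Answer: row 2 of M^⊗2 = [4, -9, -5, -5]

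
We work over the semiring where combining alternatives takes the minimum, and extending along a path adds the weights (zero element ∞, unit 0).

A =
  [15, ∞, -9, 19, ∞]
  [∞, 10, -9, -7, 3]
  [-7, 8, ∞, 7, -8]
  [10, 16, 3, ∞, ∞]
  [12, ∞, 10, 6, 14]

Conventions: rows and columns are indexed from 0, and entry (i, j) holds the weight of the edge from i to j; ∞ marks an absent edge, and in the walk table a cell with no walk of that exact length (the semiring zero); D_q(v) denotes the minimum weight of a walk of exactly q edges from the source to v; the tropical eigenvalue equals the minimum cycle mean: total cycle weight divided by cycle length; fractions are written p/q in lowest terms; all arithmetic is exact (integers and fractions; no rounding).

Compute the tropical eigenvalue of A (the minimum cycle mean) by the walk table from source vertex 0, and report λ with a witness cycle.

q=0: [0, ∞, ∞, ∞, ∞]
q=1: [15, ∞, -9, 19, ∞]
q=2: [-16, -1, 6, -2, -17]
q=3: [-5, 9, -25, -11, -3]
q=4: [-32, -17, -14, -18, -33]
q=5: [-21, -7, -41, -27, -22]
Optimal cycle mean attained by: cycle 0->2->0, total (-9) + (-7), length 2.
Answer: λ = -8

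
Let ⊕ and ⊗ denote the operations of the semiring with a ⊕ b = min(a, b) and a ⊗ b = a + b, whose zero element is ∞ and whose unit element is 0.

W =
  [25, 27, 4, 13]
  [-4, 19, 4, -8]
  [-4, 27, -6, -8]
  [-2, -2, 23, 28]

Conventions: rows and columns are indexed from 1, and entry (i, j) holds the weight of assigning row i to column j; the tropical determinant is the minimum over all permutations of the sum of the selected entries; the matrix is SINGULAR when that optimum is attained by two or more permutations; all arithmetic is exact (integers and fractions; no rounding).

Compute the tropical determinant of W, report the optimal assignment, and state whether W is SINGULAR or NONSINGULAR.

σ = (1, 2, 3, 4): 25 + 19 + (-6) + 28 = 66
σ = (1, 2, 4, 3): 25 + 19 + (-8) + 23 = 59
σ = (1, 3, 2, 4): 25 + 4 + 27 + 28 = 84
σ = (1, 3, 4, 2): 25 + 4 + (-8) + (-2) = 19
σ = (1, 4, 2, 3): 25 + (-8) + 27 + 23 = 67
σ = (1, 4, 3, 2): 25 + (-8) + (-6) + (-2) = 9
σ = (2, 1, 3, 4): 27 + (-4) + (-6) + 28 = 45
σ = (2, 1, 4, 3): 27 + (-4) + (-8) + 23 = 38
σ = (2, 3, 1, 4): 27 + 4 + (-4) + 28 = 55
σ = (2, 3, 4, 1): 27 + 4 + (-8) + (-2) = 21
σ = (2, 4, 1, 3): 27 + (-8) + (-4) + 23 = 38
σ = (2, 4, 3, 1): 27 + (-8) + (-6) + (-2) = 11
σ = (3, 1, 2, 4): 4 + (-4) + 27 + 28 = 55
σ = (3, 1, 4, 2): 4 + (-4) + (-8) + (-2) = -10
σ = (3, 2, 1, 4): 4 + 19 + (-4) + 28 = 47
σ = (3, 2, 4, 1): 4 + 19 + (-8) + (-2) = 13
σ = (3, 4, 1, 2): 4 + (-8) + (-4) + (-2) = -10
σ = (3, 4, 2, 1): 4 + (-8) + 27 + (-2) = 21
σ = (4, 1, 2, 3): 13 + (-4) + 27 + 23 = 59
σ = (4, 1, 3, 2): 13 + (-4) + (-6) + (-2) = 1
σ = (4, 2, 1, 3): 13 + 19 + (-4) + 23 = 51
σ = (4, 2, 3, 1): 13 + 19 + (-6) + (-2) = 24
σ = (4, 3, 1, 2): 13 + 4 + (-4) + (-2) = 11
σ = (4, 3, 2, 1): 13 + 4 + 27 + (-2) = 42
Optimal value attained by: σ = (3, 1, 4, 2).
Answer: det⊕(W) = -10; verdict: SINGULAR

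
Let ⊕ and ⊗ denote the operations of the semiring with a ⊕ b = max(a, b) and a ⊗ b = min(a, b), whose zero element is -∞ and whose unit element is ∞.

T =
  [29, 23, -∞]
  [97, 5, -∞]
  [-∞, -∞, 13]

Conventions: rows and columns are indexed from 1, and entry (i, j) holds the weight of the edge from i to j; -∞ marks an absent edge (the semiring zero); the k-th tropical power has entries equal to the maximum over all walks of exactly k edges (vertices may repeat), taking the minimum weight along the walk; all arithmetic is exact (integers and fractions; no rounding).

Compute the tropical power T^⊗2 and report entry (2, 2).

T^⊗2:
  [29, 23, -∞]
  [29, 23, -∞]
  [-∞, -∞, 13]
Key observation: the optimum is the walk 2->1->2, with weight 97 min 23 = 23.
Optimal value attained by: walk 2->1->2.
Answer: (T^⊗2)[2][2] = 23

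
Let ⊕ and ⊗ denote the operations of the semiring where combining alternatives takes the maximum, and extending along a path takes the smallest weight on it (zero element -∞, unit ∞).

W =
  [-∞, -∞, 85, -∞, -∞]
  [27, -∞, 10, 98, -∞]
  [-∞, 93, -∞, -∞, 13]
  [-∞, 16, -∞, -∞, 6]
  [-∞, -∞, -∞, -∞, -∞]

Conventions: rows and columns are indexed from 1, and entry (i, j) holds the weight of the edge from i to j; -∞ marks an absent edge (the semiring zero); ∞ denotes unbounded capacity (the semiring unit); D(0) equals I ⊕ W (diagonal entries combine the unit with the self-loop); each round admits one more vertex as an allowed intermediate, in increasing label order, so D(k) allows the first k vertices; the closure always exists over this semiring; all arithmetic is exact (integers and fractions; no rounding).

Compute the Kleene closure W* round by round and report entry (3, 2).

D(0):
  [∞, -∞, 85, -∞, -∞]
  [27, ∞, 10, 98, -∞]
  [-∞, 93, ∞, -∞, 13]
  [-∞, 16, -∞, ∞, 6]
  [-∞, -∞, -∞, -∞, ∞]
D(1):
  [∞, -∞, 85, -∞, -∞]
  [27, ∞, 27, 98, -∞]
  [-∞, 93, ∞, -∞, 13]
  [-∞, 16, -∞, ∞, 6]
  [-∞, -∞, -∞, -∞, ∞]
D(2):
  [∞, -∞, 85, -∞, -∞]
  [27, ∞, 27, 98, -∞]
  [27, 93, ∞, 93, 13]
  [16, 16, 16, ∞, 6]
  [-∞, -∞, -∞, -∞, ∞]
D(3):
  [∞, 85, 85, 85, 13]
  [27, ∞, 27, 98, 13]
  [27, 93, ∞, 93, 13]
  [16, 16, 16, ∞, 13]
  [-∞, -∞, -∞, -∞, ∞]
D(4):
  [∞, 85, 85, 85, 13]
  [27, ∞, 27, 98, 13]
  [27, 93, ∞, 93, 13]
  [16, 16, 16, ∞, 13]
  [-∞, -∞, -∞, -∞, ∞]
D(5):
  [∞, 85, 85, 85, 13]
  [27, ∞, 27, 98, 13]
  [27, 93, ∞, 93, 13]
  [16, 16, 16, ∞, 13]
  [-∞, -∞, -∞, -∞, ∞]
Answer: W*[3][2] = 93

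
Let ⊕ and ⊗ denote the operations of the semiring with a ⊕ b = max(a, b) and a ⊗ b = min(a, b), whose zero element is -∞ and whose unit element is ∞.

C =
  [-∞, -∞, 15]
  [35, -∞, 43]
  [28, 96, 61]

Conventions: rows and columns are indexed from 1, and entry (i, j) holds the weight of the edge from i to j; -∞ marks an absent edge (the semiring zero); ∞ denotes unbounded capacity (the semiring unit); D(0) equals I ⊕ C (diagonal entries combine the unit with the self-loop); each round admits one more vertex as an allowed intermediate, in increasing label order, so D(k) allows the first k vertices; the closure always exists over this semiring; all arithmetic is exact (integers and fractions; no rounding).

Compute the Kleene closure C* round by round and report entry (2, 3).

D(0):
  [∞, -∞, 15]
  [35, ∞, 43]
  [28, 96, ∞]
D(1):
  [∞, -∞, 15]
  [35, ∞, 43]
  [28, 96, ∞]
D(2):
  [∞, -∞, 15]
  [35, ∞, 43]
  [35, 96, ∞]
D(3):
  [∞, 15, 15]
  [35, ∞, 43]
  [35, 96, ∞]
Answer: C*[2][3] = 43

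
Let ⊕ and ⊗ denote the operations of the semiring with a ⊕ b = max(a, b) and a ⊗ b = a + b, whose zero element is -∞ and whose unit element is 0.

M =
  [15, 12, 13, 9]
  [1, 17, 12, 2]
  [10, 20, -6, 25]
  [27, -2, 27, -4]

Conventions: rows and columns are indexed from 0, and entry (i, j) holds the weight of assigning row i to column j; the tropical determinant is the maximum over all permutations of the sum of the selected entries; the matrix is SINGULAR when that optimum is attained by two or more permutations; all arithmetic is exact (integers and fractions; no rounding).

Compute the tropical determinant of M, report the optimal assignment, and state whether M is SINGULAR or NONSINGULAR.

σ = (0, 1, 2, 3): 15 + 17 + (-6) + (-4) = 22
σ = (0, 1, 3, 2): 15 + 17 + 25 + 27 = 84
σ = (0, 2, 1, 3): 15 + 12 + 20 + (-4) = 43
σ = (0, 2, 3, 1): 15 + 12 + 25 + (-2) = 50
σ = (0, 3, 1, 2): 15 + 2 + 20 + 27 = 64
σ = (0, 3, 2, 1): 15 + 2 + (-6) + (-2) = 9
σ = (1, 0, 2, 3): 12 + 1 + (-6) + (-4) = 3
σ = (1, 0, 3, 2): 12 + 1 + 25 + 27 = 65
σ = (1, 2, 0, 3): 12 + 12 + 10 + (-4) = 30
σ = (1, 2, 3, 0): 12 + 12 + 25 + 27 = 76
σ = (1, 3, 0, 2): 12 + 2 + 10 + 27 = 51
σ = (1, 3, 2, 0): 12 + 2 + (-6) + 27 = 35
σ = (2, 0, 1, 3): 13 + 1 + 20 + (-4) = 30
σ = (2, 0, 3, 1): 13 + 1 + 25 + (-2) = 37
σ = (2, 1, 0, 3): 13 + 17 + 10 + (-4) = 36
σ = (2, 1, 3, 0): 13 + 17 + 25 + 27 = 82
σ = (2, 3, 0, 1): 13 + 2 + 10 + (-2) = 23
σ = (2, 3, 1, 0): 13 + 2 + 20 + 27 = 62
σ = (3, 0, 1, 2): 9 + 1 + 20 + 27 = 57
σ = (3, 0, 2, 1): 9 + 1 + (-6) + (-2) = 2
σ = (3, 1, 0, 2): 9 + 17 + 10 + 27 = 63
σ = (3, 1, 2, 0): 9 + 17 + (-6) + 27 = 47
σ = (3, 2, 0, 1): 9 + 12 + 10 + (-2) = 29
σ = (3, 2, 1, 0): 9 + 12 + 20 + 27 = 68
Optimal value attained by: σ = (0, 1, 3, 2).
Answer: det⊕(M) = 84; verdict: NONSINGULAR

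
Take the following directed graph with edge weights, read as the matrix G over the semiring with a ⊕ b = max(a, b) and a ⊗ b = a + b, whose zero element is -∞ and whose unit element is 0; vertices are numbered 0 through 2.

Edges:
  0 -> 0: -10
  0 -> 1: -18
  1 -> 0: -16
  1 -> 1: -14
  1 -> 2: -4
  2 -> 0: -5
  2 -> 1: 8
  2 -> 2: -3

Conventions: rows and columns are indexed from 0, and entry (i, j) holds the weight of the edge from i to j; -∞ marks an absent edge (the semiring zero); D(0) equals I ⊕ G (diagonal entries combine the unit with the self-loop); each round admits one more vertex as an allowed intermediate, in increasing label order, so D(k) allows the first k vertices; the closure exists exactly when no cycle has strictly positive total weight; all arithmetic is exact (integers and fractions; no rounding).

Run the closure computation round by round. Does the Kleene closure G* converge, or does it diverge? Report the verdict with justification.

D(0):
  [0, -18, -∞]
  [-16, 0, -4]
  [-5, 8, 0]
D(1):
  [0, -18, -∞]
  [-16, 0, -4]
  [-5, 8, 0]
Detection: at round 2, diagonal entry (2, 2) turns strictly positive.
Key observation: the cycle 2->1->2 has total weight 8 + (-4), which is strictly positive.
Answer: DIVERGES — positive cycle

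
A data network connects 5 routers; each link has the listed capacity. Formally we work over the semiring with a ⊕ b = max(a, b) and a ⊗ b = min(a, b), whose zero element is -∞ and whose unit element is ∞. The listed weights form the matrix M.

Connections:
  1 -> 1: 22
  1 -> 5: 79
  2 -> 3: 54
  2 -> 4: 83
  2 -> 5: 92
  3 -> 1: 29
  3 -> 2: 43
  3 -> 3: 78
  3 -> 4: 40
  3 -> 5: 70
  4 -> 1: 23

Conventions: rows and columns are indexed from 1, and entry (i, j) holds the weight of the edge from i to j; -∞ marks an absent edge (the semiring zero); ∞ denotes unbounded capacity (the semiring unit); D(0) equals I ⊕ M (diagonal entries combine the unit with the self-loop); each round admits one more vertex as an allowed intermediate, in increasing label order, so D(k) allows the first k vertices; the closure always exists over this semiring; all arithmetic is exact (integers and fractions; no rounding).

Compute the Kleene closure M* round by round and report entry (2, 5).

D(0):
  [∞, -∞, -∞, -∞, 79]
  [-∞, ∞, 54, 83, 92]
  [29, 43, ∞, 40, 70]
  [23, -∞, -∞, ∞, -∞]
  [-∞, -∞, -∞, -∞, ∞]
D(1):
  [∞, -∞, -∞, -∞, 79]
  [-∞, ∞, 54, 83, 92]
  [29, 43, ∞, 40, 70]
  [23, -∞, -∞, ∞, 23]
  [-∞, -∞, -∞, -∞, ∞]
D(2):
  [∞, -∞, -∞, -∞, 79]
  [-∞, ∞, 54, 83, 92]
  [29, 43, ∞, 43, 70]
  [23, -∞, -∞, ∞, 23]
  [-∞, -∞, -∞, -∞, ∞]
D(3):
  [∞, -∞, -∞, -∞, 79]
  [29, ∞, 54, 83, 92]
  [29, 43, ∞, 43, 70]
  [23, -∞, -∞, ∞, 23]
  [-∞, -∞, -∞, -∞, ∞]
D(4):
  [∞, -∞, -∞, -∞, 79]
  [29, ∞, 54, 83, 92]
  [29, 43, ∞, 43, 70]
  [23, -∞, -∞, ∞, 23]
  [-∞, -∞, -∞, -∞, ∞]
D(5):
  [∞, -∞, -∞, -∞, 79]
  [29, ∞, 54, 83, 92]
  [29, 43, ∞, 43, 70]
  [23, -∞, -∞, ∞, 23]
  [-∞, -∞, -∞, -∞, ∞]
Answer: M*[2][5] = 92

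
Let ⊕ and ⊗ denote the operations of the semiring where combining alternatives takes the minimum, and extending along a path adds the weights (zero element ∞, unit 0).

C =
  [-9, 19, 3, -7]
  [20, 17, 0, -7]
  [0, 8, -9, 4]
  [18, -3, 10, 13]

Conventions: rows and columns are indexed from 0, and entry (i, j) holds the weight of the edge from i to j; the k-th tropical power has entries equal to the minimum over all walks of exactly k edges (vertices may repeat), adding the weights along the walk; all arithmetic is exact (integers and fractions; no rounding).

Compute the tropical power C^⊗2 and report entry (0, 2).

C^⊗2:
  [-18, -10, -6, -16]
  [0, -10, -9, 4]
  [-9, -1, -18, -7]
  [9, 10, -3, -10]
Key observation: the optimum is the walk 0->0->2, with weight (-9) + 3 = -6.
Optimal value attained by: walk 0->0->2.
Answer: (C^⊗2)[0][2] = -6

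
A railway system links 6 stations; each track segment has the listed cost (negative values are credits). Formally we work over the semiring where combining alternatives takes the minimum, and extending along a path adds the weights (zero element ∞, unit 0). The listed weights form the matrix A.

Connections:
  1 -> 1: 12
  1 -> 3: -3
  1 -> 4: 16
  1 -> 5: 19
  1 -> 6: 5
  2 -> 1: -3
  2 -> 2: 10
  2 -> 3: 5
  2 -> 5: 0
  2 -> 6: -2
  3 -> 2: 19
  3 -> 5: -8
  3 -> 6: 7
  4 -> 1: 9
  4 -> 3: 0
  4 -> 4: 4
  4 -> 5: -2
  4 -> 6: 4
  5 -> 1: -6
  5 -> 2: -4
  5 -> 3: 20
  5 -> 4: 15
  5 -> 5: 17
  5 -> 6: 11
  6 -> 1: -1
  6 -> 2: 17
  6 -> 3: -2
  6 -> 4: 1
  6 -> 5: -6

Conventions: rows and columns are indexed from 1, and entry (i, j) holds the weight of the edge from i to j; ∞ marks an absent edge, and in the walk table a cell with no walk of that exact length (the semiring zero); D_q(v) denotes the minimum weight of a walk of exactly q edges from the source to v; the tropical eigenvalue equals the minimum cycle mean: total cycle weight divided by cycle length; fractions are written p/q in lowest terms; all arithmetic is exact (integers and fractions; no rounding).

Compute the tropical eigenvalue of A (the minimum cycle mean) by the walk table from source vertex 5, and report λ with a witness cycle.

q=0: [∞, ∞, ∞, ∞, 0, ∞]
q=1: [-6, -4, 20, 15, 17, 11]
q=2: [-7, 6, -9, 10, -4, -6]
q=3: [-10, -8, -10, -5, -17, -2]
q=4: [-23, -21, -13, -2, -18, -10]
q=5: [-24, -22, -26, -9, -21, -23]
q=6: [-27, -25, -27, -22, -34, -24]
Optimal cycle mean attained by: cycle 1->3->5->1, total (-3) + (-8) + (-6), length 3.
Answer: λ = -17/3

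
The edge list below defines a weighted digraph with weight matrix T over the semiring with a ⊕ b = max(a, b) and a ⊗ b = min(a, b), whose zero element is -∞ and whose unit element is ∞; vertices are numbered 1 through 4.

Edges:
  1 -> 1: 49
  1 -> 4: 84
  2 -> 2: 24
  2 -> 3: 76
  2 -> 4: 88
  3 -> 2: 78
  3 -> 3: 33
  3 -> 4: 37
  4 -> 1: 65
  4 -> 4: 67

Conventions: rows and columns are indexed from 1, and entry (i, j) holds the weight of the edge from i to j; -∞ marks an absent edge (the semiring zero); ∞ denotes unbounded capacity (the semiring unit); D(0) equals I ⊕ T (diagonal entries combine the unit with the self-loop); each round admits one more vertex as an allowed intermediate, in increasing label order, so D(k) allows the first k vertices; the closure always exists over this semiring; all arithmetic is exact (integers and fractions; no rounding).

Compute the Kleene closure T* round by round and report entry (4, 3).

D(0):
  [∞, -∞, -∞, 84]
  [-∞, ∞, 76, 88]
  [-∞, 78, ∞, 37]
  [65, -∞, -∞, ∞]
D(1):
  [∞, -∞, -∞, 84]
  [-∞, ∞, 76, 88]
  [-∞, 78, ∞, 37]
  [65, -∞, -∞, ∞]
D(2):
  [∞, -∞, -∞, 84]
  [-∞, ∞, 76, 88]
  [-∞, 78, ∞, 78]
  [65, -∞, -∞, ∞]
D(3):
  [∞, -∞, -∞, 84]
  [-∞, ∞, 76, 88]
  [-∞, 78, ∞, 78]
  [65, -∞, -∞, ∞]
D(4):
  [∞, -∞, -∞, 84]
  [65, ∞, 76, 88]
  [65, 78, ∞, 78]
  [65, -∞, -∞, ∞]
Answer: T*[4][3] = -∞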